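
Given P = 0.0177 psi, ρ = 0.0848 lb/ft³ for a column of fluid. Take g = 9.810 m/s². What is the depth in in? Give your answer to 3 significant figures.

361 in

Rearranging P = ρ·g·h for h: h = P/(ρ·g).
P = 0.0177 psi = 122.0 Pa; ρ = 0.0848 lb/ft³ = 1.358 kg/m³; g = 9.810 m/s².
h = 9.158 m
9.158 m × (1 in / 0.02540 m) = 360.6 in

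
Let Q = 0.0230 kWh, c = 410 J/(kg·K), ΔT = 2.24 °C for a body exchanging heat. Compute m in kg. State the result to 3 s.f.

90.2 kg

Solving Q = m·c·ΔT for m: m = Q/(c·ΔT).
Q = 0.0230 kWh = 82800 J; c = 410 J/(kg·K); ΔT = 2.24 °C = 2.240 K.
m = 90.16 kg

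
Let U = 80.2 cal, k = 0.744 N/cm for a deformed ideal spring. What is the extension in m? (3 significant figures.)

3.00 m

Solving U = ½k·x² for x: x = √(2U/k).
U = 80.2 cal = 335.6 J; k = 0.744 N/cm = 74.40 N/m.
x = 3.003 m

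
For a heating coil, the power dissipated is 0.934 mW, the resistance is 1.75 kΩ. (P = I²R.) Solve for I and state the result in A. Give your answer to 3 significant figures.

Rearranging: I = √(P/R).
P = 0.934 mW = 9.340×10^-4 W; R = 1.75 kΩ = 1750 Ω.
I = 7.306×10^-4 A

7.31×10^-4 A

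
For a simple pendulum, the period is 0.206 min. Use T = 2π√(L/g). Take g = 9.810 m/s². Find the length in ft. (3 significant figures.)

Solving T = 2π√(L/g) for L: L = g·(T/2π)².
T = 0.206 min = 12.36 s; g = 9.810 m/s².
L = 37.96 m
37.96 m × (1 ft / 0.3048 m) = 124.5 ft

125 ft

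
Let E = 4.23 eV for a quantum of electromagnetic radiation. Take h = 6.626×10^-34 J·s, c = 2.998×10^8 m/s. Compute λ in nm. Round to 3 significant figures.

293 nm

Rearranging E = h·c/λ for λ: λ = hc/E.
E = 4.23 eV = 6.777×10^-19 J; h = 6.626×10^-34 J·s; c = 2.998×10^8 m/s.
λ = 2.931×10^-7 m
2.931×10^-7 m × (1 nm / 1.000×10^-9 m) = 293.1 nm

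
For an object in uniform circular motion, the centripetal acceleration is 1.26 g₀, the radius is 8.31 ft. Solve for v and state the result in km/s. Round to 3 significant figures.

0.00559 km/s

Solving a = v²/r for v: v = √(a·r).
a = 1.26 g₀ = 12.36 m/s²; r = 8.31 ft = 2.533 m.
v = 5.594 m/s
5.594 m/s × (1 km/s / 1000 m/s) = 0.005594 km/s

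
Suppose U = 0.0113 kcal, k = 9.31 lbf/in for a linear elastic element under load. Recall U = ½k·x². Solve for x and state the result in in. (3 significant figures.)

Solving U = ½k·x² for x: x = √(2U/k).
U = 0.0113 kcal = 47.28 J; k = 9.31 lbf/in = 1630 N/m.
x = 0.2408 m
0.2408 m × (1 in / 0.02540 m) = 9.481 in

9.48 in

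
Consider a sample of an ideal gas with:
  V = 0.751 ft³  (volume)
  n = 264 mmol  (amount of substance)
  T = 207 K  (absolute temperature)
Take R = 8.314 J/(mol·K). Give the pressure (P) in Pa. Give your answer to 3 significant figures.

21400 Pa

P is given directly by: P = nRT/V.
V = 0.751 ft³ = 0.02127 m³; n = 264 mmol = 0.2640 mol; T = 207 K; R = 8.314 J/(mol·K).
P = 21365 Pa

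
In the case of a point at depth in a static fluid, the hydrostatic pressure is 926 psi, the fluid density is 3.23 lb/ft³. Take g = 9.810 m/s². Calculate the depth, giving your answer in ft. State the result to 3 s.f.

Solving P = ρ·g·h for h: h = P/(ρ·g).
P = 926 psi = 6.385×10^6 Pa; ρ = 3.23 lb/ft³ = 51.74 kg/m³; g = 9.810 m/s².
h = 12579 m
12579 m × (1 ft / 0.3048 m) = 41269 ft

41300 ft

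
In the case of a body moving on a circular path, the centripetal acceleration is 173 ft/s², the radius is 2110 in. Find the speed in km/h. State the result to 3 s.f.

191 km/h

Rearranging a = v²/r for v: v = √(a·r).
a = 173 ft/s² = 52.73 m/s²; r = 2110 in = 53.59 m.
v = 53.16 m/s
53.16 m/s × (1 km/h / 0.2778 m/s) = 191.4 km/h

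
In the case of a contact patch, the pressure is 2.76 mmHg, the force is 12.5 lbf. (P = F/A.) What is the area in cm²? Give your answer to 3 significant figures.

Rearranging: A = F/P.
P = 2.76 mmHg = 368.0 Pa; F = 12.5 lbf = 55.60 N.
A = 0.1511 m²
0.1511 m² × (1 cm² / 1.000×10^-4 m²) = 1511 cm²

1510 cm²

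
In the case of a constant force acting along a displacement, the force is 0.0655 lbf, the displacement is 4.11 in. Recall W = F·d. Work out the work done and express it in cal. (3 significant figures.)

0.00727 cal

Directly: W = F·d.
F = 0.0655 lbf = 0.2914 N; d = 4.11 in = 0.1044 m.
W = 0.03042 J  (the unit combination reduces to kg·m²/s² = J)
0.03042 J × (1 cal / 4.184 J) = 0.007270 cal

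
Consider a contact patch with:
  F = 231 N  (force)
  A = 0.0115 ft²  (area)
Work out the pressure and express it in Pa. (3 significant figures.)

2.16×10^5 Pa

P is given directly by: P = F/A.
F = 231 N; A = 0.0115 ft² = 0.001068 m².
P = 2.162×10^5 Pa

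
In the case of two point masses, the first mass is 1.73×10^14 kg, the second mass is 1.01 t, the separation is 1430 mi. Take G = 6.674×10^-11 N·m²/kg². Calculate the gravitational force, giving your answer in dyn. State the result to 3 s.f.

0.220 dyn

From Newton's law of gravitation: F = Gm₁m₂/r².
m₁ = 1.73×10^14 kg; m₂ = 1.01 t = 1010 kg; r = 1430 mi = 2.301×10^6 m; G = 6.674×10^-11 N·m²/kg².
F = 2.202×10^-6 N  (the unit combination reduces to kg·m/s² = N)
2.202×10^-6 N × (1 dyn / 1.000×10^-5 N) = 0.2202 dyn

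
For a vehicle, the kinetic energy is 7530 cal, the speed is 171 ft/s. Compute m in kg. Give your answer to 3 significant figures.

23.2 kg

Rearranging KE = ½mv² for m: m = 2·KE/v².
KE = 7530 cal = 31506 J; v = 171 ft/s = 52.12 m/s.
m = 23.20 kg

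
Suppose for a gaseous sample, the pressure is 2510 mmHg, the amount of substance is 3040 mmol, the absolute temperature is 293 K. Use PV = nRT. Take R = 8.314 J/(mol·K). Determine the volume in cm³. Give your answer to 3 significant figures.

22100 cm³

From the ideal-gas law: V = nRT/P.
P = 2510 mmHg = 3.346×10^5 Pa; n = 3040 mmol = 3.040 mol; T = 293 K; R = 8.314 J/(mol·K).
V = 0.02213 m³
0.02213 m³ × (1 cm³ / 1.000×10^-6 m³) = 22130 cm³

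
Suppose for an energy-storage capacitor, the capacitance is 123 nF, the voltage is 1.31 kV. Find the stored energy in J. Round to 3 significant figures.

0.106 J

Directly: E = ½CV².
C = 123 nF = 1.230×10^-7 F; V = 1.31 kV = 1310 V.
E = 0.1055 J  (the unit combination reduces to kg·m²/s² = J)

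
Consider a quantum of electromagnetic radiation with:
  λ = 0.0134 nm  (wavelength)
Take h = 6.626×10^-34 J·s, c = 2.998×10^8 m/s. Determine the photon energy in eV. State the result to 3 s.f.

92500 eV

Directly: E = hc/λ.
λ = 0.0134 nm = 1.340×10^-11 m; h = 6.626×10^-34 J·s; c = 2.998×10^8 m/s.
E = 1.482×10^-14 J
1.482×10^-14 J × (1 eV / 1.602×10^-19 J) = 92527 eV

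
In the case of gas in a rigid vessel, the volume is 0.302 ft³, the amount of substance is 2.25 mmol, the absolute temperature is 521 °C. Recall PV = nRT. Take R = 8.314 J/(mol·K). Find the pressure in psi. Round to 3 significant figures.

From the ideal-gas law: P = nRT/V.
V = 0.302 ft³ = 0.008552 m³; n = 2.25 mmol = 0.002250 mol; T = 521 °C = 794.1 K; R = 8.314 J/(mol·K).
P = 1737 Pa
1737 Pa × (1 psi / 6895 Pa) = 0.2520 psi

0.252 psi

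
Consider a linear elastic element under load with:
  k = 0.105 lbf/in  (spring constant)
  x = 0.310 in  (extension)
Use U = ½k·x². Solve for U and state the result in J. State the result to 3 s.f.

U is given directly by: U = ½kx².
k = 0.105 lbf/in = 18.39 N/m; x = 0.310 in = 0.007874 m.
U = 5.700×10^-4 J  (the unit combination reduces to kg·m²/s² = J)

5.70×10^-4 J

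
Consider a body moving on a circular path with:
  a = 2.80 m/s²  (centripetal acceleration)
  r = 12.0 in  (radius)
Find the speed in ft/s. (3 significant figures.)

Rearranging: v = √(a·r).
a = 2.80 m/s²; r = 12.0 in = 0.3048 m.
v = 0.9238 m/s
0.9238 m/s × (1 ft/s / 0.3048 m/s) = 3.031 ft/s

3.03 ft/s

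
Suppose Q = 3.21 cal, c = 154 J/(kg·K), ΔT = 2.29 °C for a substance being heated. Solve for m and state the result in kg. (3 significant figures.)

0.0381 kg

Rearranging Q = m·c·ΔT for m: m = Q/(c·ΔT).
Q = 3.21 cal = 13.43 J; c = 154 J/(kg·K); ΔT = 2.29 °C = 2.290 K.
m = 0.03808 kg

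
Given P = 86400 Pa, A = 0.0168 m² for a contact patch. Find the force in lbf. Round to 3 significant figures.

326 lbf

Solving P = F/A for F: F = P·A.
P = 86400 Pa; A = 0.0168 m².
F = 1452 N
1452 N × (1 lbf / 4.448 N) = 326.3 lbf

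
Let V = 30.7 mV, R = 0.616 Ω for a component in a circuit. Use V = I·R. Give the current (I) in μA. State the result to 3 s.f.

49800 μA

Solving V = I·R for I: I = V/R.
V = 30.7 mV = 0.03070 V; R = 0.616 Ω.
I = 0.04984 A
0.04984 A × (1 μA / 1.000×10^-6 A) = 49838 μA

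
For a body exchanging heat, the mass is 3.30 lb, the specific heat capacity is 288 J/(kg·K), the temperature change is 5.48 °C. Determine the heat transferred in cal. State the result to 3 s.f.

Q is given directly by: Q = mcΔT.
m = 3.30 lb = 1.497 kg; c = 288 J/(kg·K); ΔT = 5.48 °C = 5.480 K.
Q = 2362 J
2362 J × (1 cal / 4.184 J) = 564.6 cal

565 cal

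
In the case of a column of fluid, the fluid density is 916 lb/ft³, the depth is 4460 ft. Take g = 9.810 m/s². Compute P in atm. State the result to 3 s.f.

P is given directly by: P = ρgh.
ρ = 916 lb/ft³ = 14673 kg/m³; h = 4460 ft = 1359 m; g = 9.810 m/s².
P = 1.957×10^8 Pa
1.957×10^8 Pa × (1 atm / 1.013×10^5 Pa) = 1931 atm

1930 atm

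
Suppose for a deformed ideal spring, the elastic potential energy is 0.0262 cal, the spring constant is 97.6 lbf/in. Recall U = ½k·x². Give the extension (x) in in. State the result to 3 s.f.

Rearranging: x = √(2U/k).
U = 0.0262 cal = 0.1096 J; k = 97.6 lbf/in = 17092 N/m.
x = 0.003581 m
0.003581 m × (1 in / 0.02540 m) = 0.1410 in

0.141 in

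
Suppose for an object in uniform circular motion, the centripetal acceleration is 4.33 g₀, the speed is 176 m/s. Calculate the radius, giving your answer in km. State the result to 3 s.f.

Rearranging a = v²/r for r: r = v²/a.
a = 4.33 g₀ = 42.46 m/s²; v = 176 m/s.
r = 729.5 m
729.5 m × (1 km / 1000 m) = 0.7295 km

0.729 km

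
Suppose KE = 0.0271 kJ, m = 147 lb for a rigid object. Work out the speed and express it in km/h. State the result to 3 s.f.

Rearranging KE = ½mv² for v: v = √(2·KE/m).
KE = 0.0271 kJ = 27.10 J; m = 147 lb = 66.68 kg.
v = 0.9016 m/s
0.9016 m/s × (1 km/h / 0.2778 m/s) = 3.246 km/h

3.25 km/h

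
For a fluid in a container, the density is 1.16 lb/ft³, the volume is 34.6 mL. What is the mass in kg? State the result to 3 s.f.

6.43×10^-4 kg

Rearranging: m = ρV.
ρ = 1.16 lb/ft³ = 18.58 kg/m³; V = 34.6 mL = 3.460×10^-5 m³.
m = 6.429×10^-4 kg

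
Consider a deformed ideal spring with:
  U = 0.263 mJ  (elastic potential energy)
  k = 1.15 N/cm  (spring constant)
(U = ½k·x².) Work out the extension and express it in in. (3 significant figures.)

0.0842 in

Rearranging: x = √(2U/k).
U = 0.263 mJ = 2.630×10^-4 J; k = 1.15 N/cm = 115.0 N/m.
x = 0.002139 m
0.002139 m × (1 in / 0.02540 m) = 0.08420 in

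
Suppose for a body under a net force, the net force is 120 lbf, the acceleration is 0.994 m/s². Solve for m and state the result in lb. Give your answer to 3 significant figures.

1180 lb

From Newton's second law: m = F/a.
F = 120 lbf = 533.8 N; a = 0.994 m/s².
m = 537.0 kg
537.0 kg × (1 lb / 0.4536 kg) = 1184 lb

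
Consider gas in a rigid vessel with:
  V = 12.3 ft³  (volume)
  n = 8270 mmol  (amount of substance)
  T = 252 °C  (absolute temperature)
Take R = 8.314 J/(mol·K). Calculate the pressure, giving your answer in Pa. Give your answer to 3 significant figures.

Directly: P = nRT/V.
V = 12.3 ft³ = 0.3483 m³; n = 8270 mmol = 8.270 mol; T = 252 °C = 525.1 K; R = 8.314 J/(mol·K).
P = 1.037×10^5 Pa

1.04×10^5 Pa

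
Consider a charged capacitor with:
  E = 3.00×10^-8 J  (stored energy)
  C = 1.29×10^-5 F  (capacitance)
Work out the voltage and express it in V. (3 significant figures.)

Rearranging: V = √(2E/C).
E = 3.00×10^-8 J; C = 1.29×10^-5 F.
V = 0.06820 V

0.0682 V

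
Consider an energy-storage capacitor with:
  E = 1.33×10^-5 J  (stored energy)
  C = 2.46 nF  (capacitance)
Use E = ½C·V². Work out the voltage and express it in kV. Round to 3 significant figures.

Solving E = ½C·V² for V: V = √(2E/C).
E = 1.33×10^-5 J; C = 2.46 nF = 2.460×10^-9 F.
V = 104.0 V  (the unit combination reduces to kg·m²/(A·s³) = V)
104.0 V × (1 kV / 1000 V) = 0.1040 kV

0.104 kV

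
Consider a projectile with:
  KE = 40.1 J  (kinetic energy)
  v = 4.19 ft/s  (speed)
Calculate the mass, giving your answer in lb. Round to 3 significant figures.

108 lb

Rearranging KE = ½mv² for m: m = 2·KE/v².
KE = 40.1 J; v = 4.19 ft/s = 1.277 m/s.
m = 49.17 kg
49.17 kg × (1 lb / 0.4536 kg) = 108.4 lb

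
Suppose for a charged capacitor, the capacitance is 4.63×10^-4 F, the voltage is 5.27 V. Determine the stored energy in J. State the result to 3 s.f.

0.00643 J

Directly: E = ½CV².
C = 4.63×10^-4 F; V = 5.27 V.
E = 0.006429 J  (the unit combination reduces to kg·m²/s² = J)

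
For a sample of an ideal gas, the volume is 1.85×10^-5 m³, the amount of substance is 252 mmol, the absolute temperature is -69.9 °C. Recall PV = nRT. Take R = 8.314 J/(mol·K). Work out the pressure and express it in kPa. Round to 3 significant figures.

P is given directly by: P = nRT/V.
V = 1.85×10^-5 m³; n = 252 mmol = 0.2520 mol; T = -69.9 °C = 203.2 K; R = 8.314 J/(mol·K).
P = 2.302×10^7 Pa
2.302×10^7 Pa × (1 kPa / 1000 Pa) = 23018 kPa

23000 kPa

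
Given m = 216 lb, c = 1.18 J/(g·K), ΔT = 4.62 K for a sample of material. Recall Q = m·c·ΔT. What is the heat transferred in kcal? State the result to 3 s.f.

128 kcal

Directly: Q = mcΔT.
m = 216 lb = 97.98 kg; c = 1.18 J/(g·K) = 1180 J/(kg·K); ΔT = 4.62 K.
Q = 5.341×10^5 J
5.341×10^5 J × (1 kcal / 4184 J) = 127.7 kcal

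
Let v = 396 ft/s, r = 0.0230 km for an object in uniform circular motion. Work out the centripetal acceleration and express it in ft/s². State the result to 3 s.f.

Directly: a = v²/r.
v = 396 ft/s = 120.7 m/s; r = 0.0230 km = 23.00 m.
a = 633.4 m/s²
633.4 m/s² × (1 ft/s² / 0.3048 m/s²) = 2078 ft/s²

2080 ft/s²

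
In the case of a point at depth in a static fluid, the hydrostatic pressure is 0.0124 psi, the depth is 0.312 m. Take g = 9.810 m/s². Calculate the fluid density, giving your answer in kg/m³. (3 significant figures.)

27.9 kg/m³

Rearranging: ρ = P/(g·h).
P = 0.0124 psi = 85.49 Pa; h = 0.312 m; g = 9.810 m/s².
ρ = 27.93 kg/m³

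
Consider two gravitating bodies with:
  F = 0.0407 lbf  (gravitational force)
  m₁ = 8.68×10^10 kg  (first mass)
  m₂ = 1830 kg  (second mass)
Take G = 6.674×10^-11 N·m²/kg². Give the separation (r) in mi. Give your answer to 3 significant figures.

0.150 mi

Solving F = G·m₁·m₂/r² for r: r = √(G·m₁m₂/F).
F = 0.0407 lbf = 0.1810 N; m₁ = 8.68×10^10 kg; m₂ = 1830 kg; G = 6.674×10^-11 N·m²/kg².
r = 242.0 m
242.0 m × (1 mi / 1609 m) = 0.1504 mi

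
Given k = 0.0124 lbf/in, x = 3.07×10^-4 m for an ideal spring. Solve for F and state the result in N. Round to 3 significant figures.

6.67×10^-4 N

From Hooke's law: F = kx.
k = 0.0124 lbf/in = 2.172 N/m; x = 3.07×10^-4 m.
F = 6.667×10^-4 N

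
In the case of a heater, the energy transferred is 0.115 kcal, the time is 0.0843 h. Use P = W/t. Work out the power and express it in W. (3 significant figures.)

1.59 W

Directly: P = W/t.
W = 0.115 kcal = 481.2 J; t = 0.0843 h = 303.5 s.
P = 1.585 W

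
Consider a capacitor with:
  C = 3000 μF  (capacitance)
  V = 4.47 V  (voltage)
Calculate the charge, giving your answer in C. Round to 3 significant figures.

Rearranging: Q = CV.
C = 3000 μF = 0.003000 F; V = 4.47 V.
Q = 0.01341 C

0.0134 C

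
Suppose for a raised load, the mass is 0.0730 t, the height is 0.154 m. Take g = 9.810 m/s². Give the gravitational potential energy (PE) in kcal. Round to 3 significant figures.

0.0264 kcal

Directly: PE = mgh.
m = 0.0730 t = 73.00 kg; h = 0.154 m; g = 9.810 m/s².
PE = 110.3 J  (the unit combination reduces to kg·m²/s² = J)
110.3 J × (1 kcal / 4184 J) = 0.02636 kcal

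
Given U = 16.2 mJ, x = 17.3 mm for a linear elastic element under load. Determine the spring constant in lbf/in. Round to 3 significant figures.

Rearranging: k = 2U/x².
U = 16.2 mJ = 0.01620 J; x = 17.3 mm = 0.01730 m.
k = 108.3 N/m
108.3 N/m × (1 lbf/in / 175.1 N/m) = 0.6182 lbf/in

0.618 lbf/in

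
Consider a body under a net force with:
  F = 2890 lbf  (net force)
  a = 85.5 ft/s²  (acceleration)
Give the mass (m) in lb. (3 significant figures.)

1090 lb

Rearranging: m = F/a.
F = 2890 lbf = 12855 N; a = 85.5 ft/s² = 26.06 m/s².
m = 493.3 kg
493.3 kg × (1 lb / 0.4536 kg) = 1088 lb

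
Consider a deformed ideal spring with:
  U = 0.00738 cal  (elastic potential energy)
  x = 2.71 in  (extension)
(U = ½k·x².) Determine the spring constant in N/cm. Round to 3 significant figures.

Solving U = ½k·x² for k: k = 2U/x².
U = 0.00738 cal = 0.03088 J; x = 2.71 in = 0.06883 m.
k = 13.03 N/m
13.03 N/m × (1 N/cm / 100.0 N/m) = 0.1303 N/cm

0.130 N/cm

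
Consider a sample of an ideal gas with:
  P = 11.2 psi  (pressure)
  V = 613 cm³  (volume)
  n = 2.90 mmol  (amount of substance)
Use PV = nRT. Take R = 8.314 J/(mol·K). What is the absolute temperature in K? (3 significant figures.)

1960 K

From the ideal-gas law: T = PV/(nR).
P = 11.2 psi = 77221 Pa; V = 613 cm³ = 6.130×10^-4 m³; n = 2.90 mmol = 0.002900 mol; R = 8.314 J/(mol·K).
T = 1963 K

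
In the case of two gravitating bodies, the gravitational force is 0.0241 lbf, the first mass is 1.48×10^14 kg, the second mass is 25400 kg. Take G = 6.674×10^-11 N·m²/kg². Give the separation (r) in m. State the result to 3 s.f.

48400 m

From Newton's law of gravitation: r = √(G·m₁m₂/F).
F = 0.0241 lbf = 0.1072 N; m₁ = 1.48×10^14 kg; m₂ = 25400 kg; G = 6.674×10^-11 N·m²/kg².
r = 48377 m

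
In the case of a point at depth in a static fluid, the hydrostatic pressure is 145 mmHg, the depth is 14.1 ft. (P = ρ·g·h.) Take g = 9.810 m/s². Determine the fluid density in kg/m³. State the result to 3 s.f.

Rearranging: ρ = P/(g·h).
P = 145 mmHg = 19332 Pa; h = 14.1 ft = 4.298 m; g = 9.810 m/s².
ρ = 458.5 kg/m³

459 kg/m³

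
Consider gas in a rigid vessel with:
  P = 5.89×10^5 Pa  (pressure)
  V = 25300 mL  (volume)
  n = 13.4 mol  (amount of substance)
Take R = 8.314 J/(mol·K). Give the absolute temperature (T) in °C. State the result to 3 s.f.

-139 °C

Rearranging: T = PV/(nR).
P = 5.89×10^5 Pa; V = 25300 mL = 0.02530 m³; n = 13.4 mol; R = 8.314 J/(mol·K).
T = 133.8 K
133.8 K − 273.15 = -139.4 °C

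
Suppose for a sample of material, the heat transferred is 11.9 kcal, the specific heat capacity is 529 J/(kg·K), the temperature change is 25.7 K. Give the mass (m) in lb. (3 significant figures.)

Rearranging Q = m·c·ΔT for m: m = Q/(c·ΔT).
Q = 11.9 kcal = 49790 J; c = 529 J/(kg·K); ΔT = 25.7 K.
m = 3.662 kg
3.662 kg × (1 lb / 0.4536 kg) = 8.074 lb

8.07 lb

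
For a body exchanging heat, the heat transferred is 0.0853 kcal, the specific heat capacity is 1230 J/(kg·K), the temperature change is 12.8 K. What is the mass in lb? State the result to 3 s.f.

Rearranging Q = m·c·ΔT for m: m = Q/(c·ΔT).
Q = 0.0853 kcal = 356.9 J; c = 1230 J/(kg·K); ΔT = 12.8 K.
m = 0.02267 kg
0.02267 kg × (1 lb / 0.4536 kg) = 0.04998 lb

0.0500 lb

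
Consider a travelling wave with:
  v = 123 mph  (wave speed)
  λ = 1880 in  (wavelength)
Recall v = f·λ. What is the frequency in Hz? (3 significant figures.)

1.15 Hz

Rearranging: f = v/λ.
v = 123 mph = 54.99 m/s; λ = 1880 in = 47.75 m.
f = 1.151 Hz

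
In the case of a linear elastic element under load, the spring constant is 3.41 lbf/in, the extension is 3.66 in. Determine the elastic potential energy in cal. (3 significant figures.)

0.617 cal

U is given directly by: U = ½kx².
k = 3.41 lbf/in = 597.2 N/m; x = 3.66 in = 0.09296 m.
U = 2.581 J  (the unit combination reduces to kg·m²/s² = J)
2.581 J × (1 cal / 4.184 J) = 0.6168 cal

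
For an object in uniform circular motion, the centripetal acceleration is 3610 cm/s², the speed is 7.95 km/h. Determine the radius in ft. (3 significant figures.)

0.443 ft

Rearranging a = v²/r for r: r = v²/a.
a = 3610 cm/s² = 36.10 m/s²; v = 7.95 km/h = 2.208 m/s.
r = 0.1351 m
0.1351 m × (1 ft / 0.3048 m) = 0.4432 ft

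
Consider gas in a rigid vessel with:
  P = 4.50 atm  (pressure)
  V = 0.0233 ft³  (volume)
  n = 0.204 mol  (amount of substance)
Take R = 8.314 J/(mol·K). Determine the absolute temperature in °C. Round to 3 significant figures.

-95.8 °C

Rearranging PV = nRT for T: T = PV/(nR).
P = 4.50 atm = 4.560×10^5 Pa; V = 0.0233 ft³ = 6.598×10^-4 m³; n = 0.204 mol; R = 8.314 J/(mol·K).
T = 177.4 K
177.4 K − 273.15 = -95.78 °C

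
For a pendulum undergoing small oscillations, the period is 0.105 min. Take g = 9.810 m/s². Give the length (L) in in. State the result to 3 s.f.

Rearranging T = 2π√(L/g) for L: L = g·(T/2π)².
T = 0.105 min = 6.300 s; g = 9.810 m/s².
L = 9.863 m
9.863 m × (1 in / 0.02540 m) = 388.3 in

388 in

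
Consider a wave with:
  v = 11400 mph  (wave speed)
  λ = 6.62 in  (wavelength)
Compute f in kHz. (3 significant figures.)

30.3 kHz

Solving v = f·λ for f: f = v/λ.
v = 11400 mph = 5096 m/s; λ = 6.62 in = 0.1681 m.
f = 30308 Hz
30308 Hz × (1 kHz / 1000 Hz) = 30.31 kHz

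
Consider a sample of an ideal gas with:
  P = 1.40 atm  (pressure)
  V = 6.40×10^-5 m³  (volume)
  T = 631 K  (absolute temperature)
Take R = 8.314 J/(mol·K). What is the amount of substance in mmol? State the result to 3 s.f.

1.73 mmol

From the ideal-gas law: n = PV/(RT).
P = 1.40 atm = 1.419×10^5 Pa; V = 6.40×10^-5 m³; T = 631 K; R = 8.314 J/(mol·K).
n = 0.001731 mol
0.001731 mol × (1 mmol / 0.001000 mol) = 1.731 mmol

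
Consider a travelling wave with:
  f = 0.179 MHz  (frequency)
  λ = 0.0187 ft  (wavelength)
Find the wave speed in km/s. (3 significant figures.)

1.02 km/s

v is given directly by: v = fλ.
f = 0.179 MHz = 1.790×10^5 Hz; λ = 0.0187 ft = 0.005700 m.
v = 1020 m/s
1020 m/s × (1 km/s / 1000 m/s) = 1.020 km/s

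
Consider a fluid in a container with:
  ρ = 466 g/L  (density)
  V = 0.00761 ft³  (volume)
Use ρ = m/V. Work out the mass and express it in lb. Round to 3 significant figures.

0.221 lb

Solving ρ = m/V for m: m = ρV.
ρ = 466 g/L = 466.0 kg/m³; V = 0.00761 ft³ = 2.155×10^-4 m³.
m = 0.1004 kg
0.1004 kg × (1 lb / 0.4536 kg) = 0.2214 lb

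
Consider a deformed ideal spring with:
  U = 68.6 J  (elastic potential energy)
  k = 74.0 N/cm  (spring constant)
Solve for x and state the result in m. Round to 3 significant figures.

0.136 m

Rearranging U = ½k·x² for x: x = √(2U/k).
U = 68.6 J; k = 74.0 N/cm = 7400 N/m.
x = 0.1362 m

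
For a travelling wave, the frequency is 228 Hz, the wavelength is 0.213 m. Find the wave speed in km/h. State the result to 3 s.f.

175 km/h

Directly: v = fλ.
f = 228 Hz; λ = 0.213 m.
v = 48.56 m/s
48.56 m/s × (1 km/h / 0.2778 m/s) = 174.8 km/h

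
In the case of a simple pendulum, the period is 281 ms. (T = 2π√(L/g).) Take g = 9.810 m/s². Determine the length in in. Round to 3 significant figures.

0.772 in

Rearranging T = 2π√(L/g) for L: L = g·(T/2π)².
T = 281 ms = 0.2810 s; g = 9.810 m/s².
L = 0.01962 m
0.01962 m × (1 in / 0.02540 m) = 0.7725 in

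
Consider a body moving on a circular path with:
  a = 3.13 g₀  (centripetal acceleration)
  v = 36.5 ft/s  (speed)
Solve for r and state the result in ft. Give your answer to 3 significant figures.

13.2 ft

Solving a = v²/r for r: r = v²/a.
a = 3.13 g₀ = 30.69 m/s²; v = 36.5 ft/s = 11.13 m/s.
r = 4.032 m
4.032 m × (1 ft / 0.3048 m) = 13.23 ft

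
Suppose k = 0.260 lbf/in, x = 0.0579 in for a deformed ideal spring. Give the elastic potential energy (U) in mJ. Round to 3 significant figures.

Directly: U = ½kx².
k = 0.260 lbf/in = 45.53 N/m; x = 0.0579 in = 0.001471 m.
U = 4.924×10^-5 J
4.924×10^-5 J × (1 mJ / 0.001000 J) = 0.04924 mJ

0.0492 mJ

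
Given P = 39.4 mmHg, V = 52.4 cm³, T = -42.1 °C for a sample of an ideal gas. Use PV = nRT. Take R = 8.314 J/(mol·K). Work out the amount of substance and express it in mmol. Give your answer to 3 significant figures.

0.143 mmol

Solving PV = nRT for n: n = PV/(RT).
P = 39.4 mmHg = 5253 Pa; V = 52.4 cm³ = 5.240×10^-5 m³; T = -42.1 °C = 231.0 K; R = 8.314 J/(mol·K).
n = 1.433×10^-4 mol
1.433×10^-4 mol × (1 mmol / 0.001000 mol) = 0.1433 mmol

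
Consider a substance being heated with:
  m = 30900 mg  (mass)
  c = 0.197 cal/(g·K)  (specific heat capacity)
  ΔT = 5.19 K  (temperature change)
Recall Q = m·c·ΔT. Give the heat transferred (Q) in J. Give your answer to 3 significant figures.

132 J

Directly: Q = mcΔT.
m = 30900 mg = 0.03090 kg; c = 0.197 cal/(g·K) = 824.2 J/(kg·K); ΔT = 5.19 K.
Q = 132.2 J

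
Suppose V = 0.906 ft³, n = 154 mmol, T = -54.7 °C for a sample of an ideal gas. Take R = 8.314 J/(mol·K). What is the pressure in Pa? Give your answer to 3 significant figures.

P is given directly by: P = nRT/V.
V = 0.906 ft³ = 0.02566 m³; n = 154 mmol = 0.1540 mol; T = -54.7 °C = 218.4 K; R = 8.314 J/(mol·K).
P = 10902 Pa

10900 Pa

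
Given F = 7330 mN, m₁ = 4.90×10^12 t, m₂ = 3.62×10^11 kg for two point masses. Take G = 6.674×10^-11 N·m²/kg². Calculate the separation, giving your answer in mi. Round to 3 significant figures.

79000 mi

From Newton's law of gravitation: r = √(G·m₁m₂/F).
F = 7330 mN = 7.330 N; m₁ = 4.90×10^12 t = 4.900×10^15 kg; m₂ = 3.62×10^11 kg; G = 6.674×10^-11 N·m²/kg².
r = 1.271×10^8 m
1.271×10^8 m × (1 mi / 1609 m) = 78967 mi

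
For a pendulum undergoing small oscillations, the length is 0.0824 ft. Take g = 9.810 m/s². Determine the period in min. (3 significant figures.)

0.00530 min

Directly: T = 2π√(L/g).
L = 0.0824 ft = 0.02512 m; g = 9.810 m/s².
T = 0.3179 s
0.3179 s × (1 min / 60.00 s) = 0.005299 min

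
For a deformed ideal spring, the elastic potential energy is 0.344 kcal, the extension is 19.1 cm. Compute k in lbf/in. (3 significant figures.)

451 lbf/in

Solving U = ½k·x² for k: k = 2U/x².
U = 0.344 kcal = 1439 J; x = 19.1 cm = 0.1910 m.
k = 78907 N/m
78907 N/m × (1 lbf/in / 175.1 N/m) = 450.6 lbf/in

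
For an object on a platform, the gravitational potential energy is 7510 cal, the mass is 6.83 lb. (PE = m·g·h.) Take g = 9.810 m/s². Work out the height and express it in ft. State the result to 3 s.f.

Solving PE = m·g·h for h: h = PE/(m·g).
PE = 7510 cal = 31422 J; m = 6.83 lb = 3.098 kg; g = 9.810 m/s².
h = 1034 m
1034 m × (1 ft / 0.3048 m) = 3392 ft

3390 ft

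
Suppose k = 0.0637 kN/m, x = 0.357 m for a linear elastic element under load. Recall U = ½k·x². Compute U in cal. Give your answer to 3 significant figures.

0.970 cal

U is given directly by: U = ½kx².
k = 0.0637 kN/m = 63.70 N/m; x = 0.357 m.
U = 4.059 J  (the unit combination reduces to kg·m²/s² = J)
4.059 J × (1 cal / 4.184 J) = 0.9702 cal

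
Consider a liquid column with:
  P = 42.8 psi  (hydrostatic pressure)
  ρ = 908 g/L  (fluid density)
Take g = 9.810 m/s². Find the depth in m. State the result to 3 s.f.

Solving P = ρ·g·h for h: h = P/(ρ·g).
P = 42.8 psi = 2.951×10^5 Pa; ρ = 908 g/L = 908.0 kg/m³; g = 9.810 m/s².
h = 33.13 m

33.1 m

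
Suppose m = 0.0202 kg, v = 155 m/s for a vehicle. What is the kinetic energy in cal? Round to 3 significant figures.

Directly: KE = ½mv².
m = 0.0202 kg; v = 155 m/s.
KE = 242.7 J  (the unit combination reduces to kg·m²/s² = J)
242.7 J × (1 cal / 4.184 J) = 58.00 cal

58.0 cal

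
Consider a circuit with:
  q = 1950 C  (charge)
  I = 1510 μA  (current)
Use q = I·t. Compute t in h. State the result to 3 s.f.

359 h

Rearranging: t = q/I.
q = 1950 C; I = 1510 μA = 0.001510 A.
t = 1.291×10^6 s
1.291×10^6 s × (1 h / 3600 s) = 358.7 h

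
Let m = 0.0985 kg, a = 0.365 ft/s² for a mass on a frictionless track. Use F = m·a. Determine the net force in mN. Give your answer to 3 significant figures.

From Newton's second law: F = m·a.
m = 0.0985 kg; a = 0.365 ft/s² = 0.1113 m/s².
F = 0.01096 N
0.01096 N × (1 mN / 0.001000 N) = 10.96 mN

11.0 mN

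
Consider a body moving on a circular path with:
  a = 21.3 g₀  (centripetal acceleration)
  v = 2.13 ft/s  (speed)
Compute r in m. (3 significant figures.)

0.00202 m

Solving a = v²/r for r: r = v²/a.
a = 21.3 g₀ = 208.9 m/s²; v = 2.13 ft/s = 0.6492 m/s.
r = 0.002018 m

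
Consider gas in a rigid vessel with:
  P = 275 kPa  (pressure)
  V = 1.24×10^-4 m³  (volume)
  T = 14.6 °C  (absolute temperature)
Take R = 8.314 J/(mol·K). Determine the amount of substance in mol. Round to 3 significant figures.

0.0143 mol

From the ideal-gas law: n = PV/(RT).
P = 275 kPa = 2.750×10^5 Pa; V = 1.24×10^-4 m³; T = 14.6 °C = 287.8 K; R = 8.314 J/(mol·K).
n = 0.01425 mol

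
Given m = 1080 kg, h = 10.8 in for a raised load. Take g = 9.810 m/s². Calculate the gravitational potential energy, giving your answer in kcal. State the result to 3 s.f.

0.695 kcal

PE is given directly by: PE = mgh.
m = 1080 kg; h = 10.8 in = 0.2743 m; g = 9.810 m/s².
PE = 2906 J  (the unit combination reduces to kg·m²/s² = J)
2906 J × (1 kcal / 4184 J) = 0.6946 kcal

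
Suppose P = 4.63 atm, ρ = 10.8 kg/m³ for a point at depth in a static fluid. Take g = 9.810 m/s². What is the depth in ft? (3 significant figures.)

Solving P = ρ·g·h for h: h = P/(ρ·g).
P = 4.63 atm = 4.691×10^5 Pa; ρ = 10.8 kg/m³; g = 9.810 m/s².
h = 4428 m
4428 m × (1 ft / 0.3048 m) = 14527 ft

14500 ft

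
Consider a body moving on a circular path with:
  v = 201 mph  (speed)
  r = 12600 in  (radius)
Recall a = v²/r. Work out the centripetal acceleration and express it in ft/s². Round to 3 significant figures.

Directly: a = v²/r.
v = 201 mph = 89.86 m/s; r = 12600 in = 320.0 m.
a = 25.23 m/s²
25.23 m/s² × (1 ft/s² / 0.3048 m/s²) = 82.77 ft/s²

82.8 ft/s²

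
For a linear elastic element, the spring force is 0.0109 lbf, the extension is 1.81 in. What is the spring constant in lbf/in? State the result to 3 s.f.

Rearranging: k = F/x.
F = 0.0109 lbf = 0.04849 N; x = 1.81 in = 0.04597 m.
k = 1.055 N/m
1.055 N/m × (1 lbf/in / 175.1 N/m) = 0.006022 lbf/in

0.00602 lbf/in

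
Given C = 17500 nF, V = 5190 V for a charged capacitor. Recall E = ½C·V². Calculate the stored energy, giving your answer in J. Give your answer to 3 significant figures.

236 J

E is given directly by: E = ½CV².
C = 17500 nF = 1.750×10^-5 F; V = 5190 V.
E = 235.7 J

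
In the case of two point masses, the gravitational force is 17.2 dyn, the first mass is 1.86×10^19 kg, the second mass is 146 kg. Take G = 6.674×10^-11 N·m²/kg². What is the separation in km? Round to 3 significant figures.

Rearranging: r = √(G·m₁m₂/F).
F = 17.2 dyn = 1.720×10^-4 N; m₁ = 1.86×10^19 kg; m₂ = 146 kg; G = 6.674×10^-11 N·m²/kg².
r = 3.246×10^7 m
3.246×10^7 m × (1 km / 1000 m) = 32461 km

32500 km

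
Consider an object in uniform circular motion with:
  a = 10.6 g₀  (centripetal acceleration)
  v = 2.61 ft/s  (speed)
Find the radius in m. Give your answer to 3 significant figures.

Rearranging a = v²/r for r: r = v²/a.
a = 10.6 g₀ = 104.0 m/s²; v = 2.61 ft/s = 0.7955 m/s.
r = 0.006088 m

0.00609 m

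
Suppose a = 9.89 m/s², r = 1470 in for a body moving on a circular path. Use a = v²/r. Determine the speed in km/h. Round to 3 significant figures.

69.2 km/h

Rearranging: v = √(a·r).
a = 9.89 m/s²; r = 1470 in = 37.34 m.
v = 19.22 m/s
19.22 m/s × (1 km/h / 0.2778 m/s) = 69.18 km/h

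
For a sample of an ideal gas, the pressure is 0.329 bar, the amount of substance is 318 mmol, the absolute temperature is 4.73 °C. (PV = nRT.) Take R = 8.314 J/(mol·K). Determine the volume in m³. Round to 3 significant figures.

From the ideal-gas law: V = nRT/P.
P = 0.329 bar = 32900 Pa; n = 318 mmol = 0.3180 mol; T = 4.73 °C = 277.9 K; R = 8.314 J/(mol·K).
V = 0.02233 m³

0.0223 m³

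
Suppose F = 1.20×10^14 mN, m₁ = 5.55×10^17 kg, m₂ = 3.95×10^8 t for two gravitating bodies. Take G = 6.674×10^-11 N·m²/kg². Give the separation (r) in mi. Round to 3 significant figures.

Solving F = G·m₁·m₂/r² for r: r = √(G·m₁m₂/F).
F = 1.20×10^14 mN = 1.200×10^11 N; m₁ = 5.55×10^17 kg; m₂ = 3.95×10^8 t = 3.950×10^11 kg; G = 6.674×10^-11 N·m²/kg².
r = 11042 m
11042 m × (1 mi / 1609 m) = 6.861 mi

6.86 mi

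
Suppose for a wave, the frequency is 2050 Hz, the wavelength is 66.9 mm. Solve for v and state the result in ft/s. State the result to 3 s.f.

Directly: v = fλ.
f = 2050 Hz; λ = 66.9 mm = 0.06690 m.
v = 137.1 m/s
137.1 m/s × (1 ft/s / 0.3048 m/s) = 450.0 ft/s

450 ft/s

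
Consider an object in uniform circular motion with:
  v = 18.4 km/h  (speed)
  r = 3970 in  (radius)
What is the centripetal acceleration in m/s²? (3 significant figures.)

0.259 m/s²

a is given directly by: a = v²/r.
v = 18.4 km/h = 5.111 m/s; r = 3970 in = 100.8 m.
a = 0.2591 m/s²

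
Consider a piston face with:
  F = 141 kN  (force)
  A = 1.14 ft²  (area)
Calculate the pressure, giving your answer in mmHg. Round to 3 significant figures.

9990 mmHg

P is given directly by: P = F/A.
F = 141 kN = 1.410×10^5 N; A = 1.14 ft² = 0.1059 m².
P = 1.331×10^6 Pa  (the unit combination reduces to kg/(m·s²) = Pa)
1.331×10^6 Pa × (1 mmHg / 133.3 Pa) = 9986 mmHg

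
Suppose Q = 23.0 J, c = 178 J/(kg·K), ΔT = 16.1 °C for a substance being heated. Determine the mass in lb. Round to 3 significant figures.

Solving Q = m·c·ΔT for m: m = Q/(c·ΔT).
Q = 23.0 J; c = 178 J/(kg·K); ΔT = 16.1 °C = 16.10 K.
m = 0.008026 kg
0.008026 kg × (1 lb / 0.4536 kg) = 0.01769 lb

0.0177 lb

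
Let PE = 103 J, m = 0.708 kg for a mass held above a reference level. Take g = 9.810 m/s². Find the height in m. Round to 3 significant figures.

14.8 m

Rearranging PE = m·g·h for h: h = PE/(m·g).
PE = 103 J; m = 0.708 kg; g = 9.810 m/s².
h = 14.83 m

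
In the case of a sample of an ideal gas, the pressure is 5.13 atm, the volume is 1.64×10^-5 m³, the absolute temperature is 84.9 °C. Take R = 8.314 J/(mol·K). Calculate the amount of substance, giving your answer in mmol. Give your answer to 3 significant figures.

Rearranging: n = PV/(RT).
P = 5.13 atm = 5.198×10^5 Pa; V = 1.64×10^-5 m³; T = 84.9 °C = 358.0 K; R = 8.314 J/(mol·K).
n = 0.002864 mol
0.002864 mol × (1 mmol / 0.001000 mol) = 2.864 mmol

2.86 mmol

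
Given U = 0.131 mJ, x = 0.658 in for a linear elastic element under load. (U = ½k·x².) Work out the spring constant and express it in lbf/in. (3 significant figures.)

Rearranging: k = 2U/x².
U = 0.131 mJ = 1.310×10^-4 J; x = 0.658 in = 0.01671 m.
k = 0.9380 N/m
0.9380 N/m × (1 lbf/in / 175.1 N/m) = 0.005356 lbf/in

0.00536 lbf/in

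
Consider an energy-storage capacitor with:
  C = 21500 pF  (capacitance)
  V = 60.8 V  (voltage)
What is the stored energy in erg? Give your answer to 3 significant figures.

397 erg

E is given directly by: E = ½CV².
C = 21500 pF = 2.150×10^-8 F; V = 60.8 V.
E = 3.974×10^-5 J
3.974×10^-5 J × (1 erg / 1.000×10^-7 J) = 397.4 erg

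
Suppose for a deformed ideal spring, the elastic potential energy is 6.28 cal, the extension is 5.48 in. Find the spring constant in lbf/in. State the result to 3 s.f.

15.5 lbf/in

Solving U = ½k·x² for k: k = 2U/x².
U = 6.28 cal = 26.28 J; x = 5.48 in = 0.1392 m.
k = 2712 N/m
2712 N/m × (1 lbf/in / 175.1 N/m) = 15.49 lbf/in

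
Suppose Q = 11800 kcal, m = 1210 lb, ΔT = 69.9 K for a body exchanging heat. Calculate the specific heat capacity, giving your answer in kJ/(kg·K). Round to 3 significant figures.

1.29 kJ/(kg·K)

Solving Q = m·c·ΔT for c: c = Q/(m·ΔT).
Q = 11800 kcal = 4.937×10^7 J; m = 1210 lb = 548.8 kg; ΔT = 69.9 K.
c = 1287 J/(kg·K)
1287 J/(kg·K) × (1 kJ/(kg·K) / 1000 J/(kg·K)) = 1.287 kJ/(kg·K)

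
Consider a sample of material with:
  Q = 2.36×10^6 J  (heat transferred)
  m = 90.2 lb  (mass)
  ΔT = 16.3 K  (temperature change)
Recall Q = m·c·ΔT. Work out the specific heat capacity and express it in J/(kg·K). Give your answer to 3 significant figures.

Solving Q = m·c·ΔT for c: c = Q/(m·ΔT).
Q = 2.36×10^6 J; m = 90.2 lb = 40.91 kg; ΔT = 16.3 K.
c = 3539 J/(kg·K)

3540 J/(kg·K)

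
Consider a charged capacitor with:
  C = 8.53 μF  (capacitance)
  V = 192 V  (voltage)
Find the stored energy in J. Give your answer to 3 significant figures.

E is given directly by: E = ½CV².
C = 8.53 μF = 8.530×10^-6 F; V = 192 V.
E = 0.1572 J

0.157 J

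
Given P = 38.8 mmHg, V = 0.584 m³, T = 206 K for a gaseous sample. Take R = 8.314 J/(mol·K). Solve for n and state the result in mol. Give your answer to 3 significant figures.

1.76 mol

From the ideal-gas law: n = PV/(RT).
P = 38.8 mmHg = 5173 Pa; V = 0.584 m³; T = 206 K; R = 8.314 J/(mol·K).
n = 1.764 mol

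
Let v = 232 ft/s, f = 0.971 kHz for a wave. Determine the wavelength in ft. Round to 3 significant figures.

Rearranging v = f·λ for λ: λ = v/f.
v = 232 ft/s = 70.71 m/s; f = 0.971 kHz = 971.0 Hz.
λ = 0.07283 m
0.07283 m × (1 ft / 0.3048 m) = 0.2389 ft

0.239 ft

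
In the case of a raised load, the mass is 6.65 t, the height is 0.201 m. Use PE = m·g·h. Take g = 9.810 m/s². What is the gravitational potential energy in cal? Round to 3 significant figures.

Directly: PE = mgh.
m = 6.65 t = 6650 kg; h = 0.201 m; g = 9.810 m/s².
PE = 13113 J
13113 J × (1 cal / 4.184 J) = 3134 cal

3130 cal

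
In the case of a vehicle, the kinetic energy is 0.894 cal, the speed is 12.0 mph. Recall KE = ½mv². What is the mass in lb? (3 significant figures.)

Rearranging KE = ½mv² for m: m = 2·KE/v².
KE = 0.894 cal = 3.740 J; v = 12.0 mph = 5.364 m/s.
m = 0.2600 kg
0.2600 kg × (1 lb / 0.4536 kg) = 0.5731 lb

0.573 lb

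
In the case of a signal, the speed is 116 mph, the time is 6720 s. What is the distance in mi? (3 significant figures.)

Rearranging v = d/t for d: d = v·t.
v = 116 mph = 51.86 m/s; t = 6720 s.
d = 3.485×10^5 m
3.485×10^5 m × (1 mi / 1609 m) = 216.5 mi

217 mi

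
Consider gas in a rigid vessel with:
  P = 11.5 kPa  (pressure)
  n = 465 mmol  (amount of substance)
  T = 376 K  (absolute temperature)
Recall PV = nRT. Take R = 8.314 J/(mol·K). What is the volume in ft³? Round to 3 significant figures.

4.46 ft³

Solving PV = nRT for V: V = nRT/P.
P = 11.5 kPa = 11500 Pa; n = 465 mmol = 0.4650 mol; T = 376 K; R = 8.314 J/(mol·K).
V = 0.1264 m³
0.1264 m³ × (1 ft³ / 0.02832 m³) = 4.464 ft³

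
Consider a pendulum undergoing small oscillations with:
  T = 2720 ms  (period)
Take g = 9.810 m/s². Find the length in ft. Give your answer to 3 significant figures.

Solving T = 2π√(L/g) for L: L = g·(T/2π)².
T = 2720 ms = 2.720 s; g = 9.810 m/s².
L = 1.838 m
1.838 m × (1 ft / 0.3048 m) = 6.032 ft

6.03 ft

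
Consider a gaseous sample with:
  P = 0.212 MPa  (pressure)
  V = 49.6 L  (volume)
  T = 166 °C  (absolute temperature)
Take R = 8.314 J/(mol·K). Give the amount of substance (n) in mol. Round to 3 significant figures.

2.88 mol

From the ideal-gas law: n = PV/(RT).
P = 0.212 MPa = 2.120×10^5 Pa; V = 49.6 L = 0.04960 m³; T = 166 °C = 439.1 K; R = 8.314 J/(mol·K).
n = 2.880 mol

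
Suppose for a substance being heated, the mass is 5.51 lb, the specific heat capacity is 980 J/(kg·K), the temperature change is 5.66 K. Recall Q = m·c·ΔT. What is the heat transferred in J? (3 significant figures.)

13900 J

Directly: Q = mcΔT.
m = 5.51 lb = 2.499 kg; c = 980 J/(kg·K); ΔT = 5.66 K.
Q = 13863 J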